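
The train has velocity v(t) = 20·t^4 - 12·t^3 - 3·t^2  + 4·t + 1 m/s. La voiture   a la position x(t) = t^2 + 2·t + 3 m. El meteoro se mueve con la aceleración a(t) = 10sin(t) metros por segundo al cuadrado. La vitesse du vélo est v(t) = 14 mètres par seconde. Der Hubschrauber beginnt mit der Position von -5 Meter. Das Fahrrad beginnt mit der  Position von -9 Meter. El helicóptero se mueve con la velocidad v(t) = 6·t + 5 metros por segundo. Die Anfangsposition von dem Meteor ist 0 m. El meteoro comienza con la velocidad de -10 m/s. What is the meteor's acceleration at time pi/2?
We have acceleration a(t) = 10·sin(t). Substituting t = pi/2: a(pi/2) = 10.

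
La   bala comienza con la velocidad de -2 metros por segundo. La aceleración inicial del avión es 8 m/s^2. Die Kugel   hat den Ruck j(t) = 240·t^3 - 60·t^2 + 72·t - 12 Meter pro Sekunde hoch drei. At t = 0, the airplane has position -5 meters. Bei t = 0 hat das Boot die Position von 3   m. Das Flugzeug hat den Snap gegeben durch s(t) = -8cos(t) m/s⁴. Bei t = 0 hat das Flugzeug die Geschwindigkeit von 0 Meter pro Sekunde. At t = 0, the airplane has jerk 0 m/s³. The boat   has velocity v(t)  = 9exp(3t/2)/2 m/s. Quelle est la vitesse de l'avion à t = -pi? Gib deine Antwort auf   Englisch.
We must find the integral of our snap equation s(t) = -8·cos(t) 3 times. The integral of snap is jerk. Using j(0) = 0, we get j(t) = -8·sin(t). Integrating jerk and using the initial condition a(0) = 8, we get a(t) = 8·cos(t). The integral of acceleration is velocity. Using v(0) = 0, we get v(t) = 8·sin(t). We have velocity v(t) = 8·sin(t). Substituting t = -pi: v(-pi) = 0.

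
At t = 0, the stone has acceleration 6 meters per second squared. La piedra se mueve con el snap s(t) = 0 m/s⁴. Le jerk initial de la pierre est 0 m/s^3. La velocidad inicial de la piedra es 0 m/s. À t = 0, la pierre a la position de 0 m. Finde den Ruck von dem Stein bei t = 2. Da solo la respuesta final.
Bei t = 2, j = 0.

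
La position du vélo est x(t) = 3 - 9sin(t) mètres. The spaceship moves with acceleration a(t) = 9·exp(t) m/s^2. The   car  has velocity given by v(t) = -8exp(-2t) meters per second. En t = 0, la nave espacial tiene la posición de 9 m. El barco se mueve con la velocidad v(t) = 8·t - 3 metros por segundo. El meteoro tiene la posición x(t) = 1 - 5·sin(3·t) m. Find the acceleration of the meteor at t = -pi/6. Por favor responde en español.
Debemos derivar nuestra ecuación de la posición x(t) = 1 - 5·sin(3·t) 2 veces. Tomando d/dt de x(t), encontramos v(t) = -15·cos(3·t). Tomando d/dt de v(t), encontramos a(t) = 45·sin(3·t). De la ecuación de la aceleración a(t) = 45·sin(3·t), sustituimos t = -pi/6 para obtener a = -45.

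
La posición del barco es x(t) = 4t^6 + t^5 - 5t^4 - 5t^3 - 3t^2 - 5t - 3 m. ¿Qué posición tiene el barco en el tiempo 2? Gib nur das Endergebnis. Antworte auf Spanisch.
La posición en t = 2 es x = 143.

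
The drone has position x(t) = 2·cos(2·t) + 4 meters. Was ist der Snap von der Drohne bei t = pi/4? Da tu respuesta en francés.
Nous devons dériver notre équation de la position x(t) = 2·cos(2·t) + 4 4 fois. En dérivant la position, nous obtenons la vitesse: v(t) = -4·sin(2·t). En prenant d/dt de v(t), nous trouvons a(t) = -8·cos(2·t). En prenant d/dt de a(t), nous trouvons j(t) = 16·sin(2·t). La dérivée du jerk donne le snap: s(t) = 32·cos(2·t). De l'équation du snap s(t) = 32·cos(2·t), nous substituons t = pi/4 pour obtenir s = 0.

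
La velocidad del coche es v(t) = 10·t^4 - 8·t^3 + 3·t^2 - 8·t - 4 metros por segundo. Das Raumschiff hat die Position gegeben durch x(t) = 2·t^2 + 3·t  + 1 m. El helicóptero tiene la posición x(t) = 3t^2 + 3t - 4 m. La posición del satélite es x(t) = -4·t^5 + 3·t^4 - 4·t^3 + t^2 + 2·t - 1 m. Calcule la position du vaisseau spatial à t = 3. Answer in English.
From the given position equation x(t) = 2·t^2 + 3·t + 1, we substitute t = 3 to get x = 28.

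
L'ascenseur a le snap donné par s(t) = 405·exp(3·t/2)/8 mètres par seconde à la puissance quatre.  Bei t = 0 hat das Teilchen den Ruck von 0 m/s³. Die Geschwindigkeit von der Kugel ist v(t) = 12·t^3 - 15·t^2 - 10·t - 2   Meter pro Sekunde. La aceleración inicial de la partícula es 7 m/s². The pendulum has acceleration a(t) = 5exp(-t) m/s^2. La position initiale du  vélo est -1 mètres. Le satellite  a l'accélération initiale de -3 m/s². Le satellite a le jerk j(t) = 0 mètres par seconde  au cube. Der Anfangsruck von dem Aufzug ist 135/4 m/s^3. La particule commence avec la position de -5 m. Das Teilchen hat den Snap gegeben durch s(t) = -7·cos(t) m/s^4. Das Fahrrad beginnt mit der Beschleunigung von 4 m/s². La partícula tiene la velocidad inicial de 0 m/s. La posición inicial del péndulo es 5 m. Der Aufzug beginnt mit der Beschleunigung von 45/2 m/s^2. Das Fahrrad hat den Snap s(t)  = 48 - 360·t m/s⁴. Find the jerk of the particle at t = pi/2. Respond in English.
We need to integrate our snap equation s(t) = -7·cos(t) 1 time. Finding the antiderivative of s(t) and using j(0) = 0: j(t) = -7·sin(t). Using j(t) = -7·sin(t) and substituting t = pi/2, we find j = -7.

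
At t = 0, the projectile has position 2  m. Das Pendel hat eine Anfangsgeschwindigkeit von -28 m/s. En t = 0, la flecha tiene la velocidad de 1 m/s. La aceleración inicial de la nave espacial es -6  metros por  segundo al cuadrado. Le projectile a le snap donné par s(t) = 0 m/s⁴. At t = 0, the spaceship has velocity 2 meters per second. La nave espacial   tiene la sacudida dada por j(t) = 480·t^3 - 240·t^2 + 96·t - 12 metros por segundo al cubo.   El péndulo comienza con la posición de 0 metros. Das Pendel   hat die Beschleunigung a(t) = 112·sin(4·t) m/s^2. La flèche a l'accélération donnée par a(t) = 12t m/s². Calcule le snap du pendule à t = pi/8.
Nous devons dériver notre équation de l'accélération a(t) = 112·sin(4·t) 2 fois. La dérivée de l'accélération donne le jerk: j(t) = 448·cos(4·t). En prenant d/dt de j(t), nous trouvons s(t) = -1792·sin(4·t). En utilisant s(t) = -1792·sin(4·t) et en substituant t = pi/8, nous trouvons s = -1792.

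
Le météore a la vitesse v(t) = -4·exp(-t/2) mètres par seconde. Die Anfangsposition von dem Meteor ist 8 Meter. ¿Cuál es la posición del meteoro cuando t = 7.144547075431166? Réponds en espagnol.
Para resolver esto, necesitamos tomar 1 antiderivada de nuestra ecuación de la velocidad v(t) = -4·exp(-t/2). La integral de la velocidad es la posición. Usando x(0) = 8, obtenemos x(t) = 8·exp(-t/2). Usando x(t) = 8·exp(-t/2) y sustituyendo t = 7.144547075431166, encontramos x = 0.224735303986894.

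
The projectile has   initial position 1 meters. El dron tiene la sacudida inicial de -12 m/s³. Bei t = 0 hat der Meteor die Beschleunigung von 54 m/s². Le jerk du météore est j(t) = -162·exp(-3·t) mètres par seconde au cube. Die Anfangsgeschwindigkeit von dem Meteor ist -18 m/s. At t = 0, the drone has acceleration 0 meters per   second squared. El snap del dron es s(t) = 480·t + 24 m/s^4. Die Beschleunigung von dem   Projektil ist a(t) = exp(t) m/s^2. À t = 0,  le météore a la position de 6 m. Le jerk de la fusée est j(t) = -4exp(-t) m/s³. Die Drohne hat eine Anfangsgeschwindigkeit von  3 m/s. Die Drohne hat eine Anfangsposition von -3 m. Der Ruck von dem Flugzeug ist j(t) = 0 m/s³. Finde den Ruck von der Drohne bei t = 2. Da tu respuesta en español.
Para resolver esto, necesitamos tomar 1 antiderivada de nuestra ecuación del snap s(t) = 480·t + 24. La antiderivada del snap, con j(0) = -12, da la sacudida: j(t) = 240·t^2 + 24·t - 12. Tenemos la sacudida j(t) = 240·t^2 + 24·t - 12. Sustituyendo t = 2: j(2) = 996.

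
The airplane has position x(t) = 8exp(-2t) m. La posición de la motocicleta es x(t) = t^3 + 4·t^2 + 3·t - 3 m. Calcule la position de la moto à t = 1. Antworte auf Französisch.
De l'équation de la position x(t) = t^3 + 4·t^2 + 3·t - 3, nous substituons t = 1 pour obtenir x = 5.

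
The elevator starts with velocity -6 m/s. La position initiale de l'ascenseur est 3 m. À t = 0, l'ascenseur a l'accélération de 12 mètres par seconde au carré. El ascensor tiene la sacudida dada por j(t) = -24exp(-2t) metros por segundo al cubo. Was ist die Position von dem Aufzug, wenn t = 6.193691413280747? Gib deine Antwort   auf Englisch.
To find the answer, we compute 3 antiderivatives of j(t) = -24·exp(-2·t). The integral of jerk is acceleration. Using a(0) = 12, we get a(t) = 12·exp(-2·t). Integrating acceleration and using the initial condition v(0) = -6, we get v(t) = -6·exp(-2·t). Taking ∫v(t)dt and applying x(0) = 3, we find x(t) = 3·exp(-2·t). We have position x(t) = 3·exp(-2·t). Substituting t = 6.193691413280747: x(6.193691413280747) = 0.0000125126485921946.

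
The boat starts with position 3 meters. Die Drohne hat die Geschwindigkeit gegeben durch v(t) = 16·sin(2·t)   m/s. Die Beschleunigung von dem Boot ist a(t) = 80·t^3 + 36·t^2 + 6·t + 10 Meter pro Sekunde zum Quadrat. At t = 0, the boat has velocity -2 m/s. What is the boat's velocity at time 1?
Starting from acceleration a(t) = 80·t^3 + 36·t^2 + 6·t + 10, we take 1 antiderivative. Finding the integral of a(t) and using v(0) = -2: v(t) = 20·t^4 + 12·t^3 + 3·t^2 + 10·t - 2. Using v(t) = 20·t^4 + 12·t^3 + 3·t^2 + 10·t - 2 and substituting t = 1, we find v = 43.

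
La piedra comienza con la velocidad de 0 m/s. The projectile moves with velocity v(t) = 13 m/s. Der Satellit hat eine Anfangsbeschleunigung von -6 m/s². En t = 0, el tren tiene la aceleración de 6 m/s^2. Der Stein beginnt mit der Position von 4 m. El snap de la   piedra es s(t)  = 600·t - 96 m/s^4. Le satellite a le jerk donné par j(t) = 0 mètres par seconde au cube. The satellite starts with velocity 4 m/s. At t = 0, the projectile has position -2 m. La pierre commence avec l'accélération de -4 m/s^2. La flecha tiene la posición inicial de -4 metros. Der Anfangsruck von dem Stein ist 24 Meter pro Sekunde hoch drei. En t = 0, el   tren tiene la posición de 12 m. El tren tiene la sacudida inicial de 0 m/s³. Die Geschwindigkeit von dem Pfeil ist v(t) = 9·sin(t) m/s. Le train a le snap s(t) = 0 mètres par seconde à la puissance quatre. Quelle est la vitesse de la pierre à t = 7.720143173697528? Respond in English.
We must find the antiderivative of our snap equation s(t) = 600·t - 96 3 times. The antiderivative of snap is jerk. Using j(0) = 24, we get j(t) = 300·t^2 - 96·t + 24. The integral of jerk, with a(0) = -4, gives acceleration: a(t) = 100·t^3 - 48·t^2 + 24·t - 4. The antiderivative of acceleration is velocity. Using v(0) = 0, we get v(t) = t·(25·t^3 - 16·t^2 + 12·t - 4). We have velocity v(t) = t·(25·t^3 - 16·t^2 + 12·t - 4). Substituting t = 7.720143173697528: v(7.720143173697528) = 82128.1424628990.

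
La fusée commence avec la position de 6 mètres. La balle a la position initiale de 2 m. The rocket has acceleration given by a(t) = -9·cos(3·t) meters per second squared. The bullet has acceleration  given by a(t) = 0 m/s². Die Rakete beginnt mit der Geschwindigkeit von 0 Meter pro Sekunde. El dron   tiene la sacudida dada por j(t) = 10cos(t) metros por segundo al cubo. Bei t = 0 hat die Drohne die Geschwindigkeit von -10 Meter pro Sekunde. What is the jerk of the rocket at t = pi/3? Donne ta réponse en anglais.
Starting from acceleration a(t) = -9·cos(3·t), we take 1 derivative. The derivative of acceleration gives jerk: j(t) = 27·sin(3·t). From the given jerk equation j(t) = 27·sin(3·t), we substitute t = pi/3 to get j = 0.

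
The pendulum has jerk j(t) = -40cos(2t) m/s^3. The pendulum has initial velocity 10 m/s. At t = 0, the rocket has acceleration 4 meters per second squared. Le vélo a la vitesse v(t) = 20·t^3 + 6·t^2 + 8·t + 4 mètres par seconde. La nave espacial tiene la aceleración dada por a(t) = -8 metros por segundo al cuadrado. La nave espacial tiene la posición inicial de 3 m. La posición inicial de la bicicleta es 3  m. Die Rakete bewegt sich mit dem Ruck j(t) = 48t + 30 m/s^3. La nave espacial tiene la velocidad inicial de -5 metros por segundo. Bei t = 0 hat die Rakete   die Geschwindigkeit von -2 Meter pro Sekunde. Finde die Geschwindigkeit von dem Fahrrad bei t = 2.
Aus der Gleichung für die Geschwindigkeit v(t) = 20·t^3 + 6·t^2 + 8·t + 4, setzen wir t = 2 ein und erhalten v = 204.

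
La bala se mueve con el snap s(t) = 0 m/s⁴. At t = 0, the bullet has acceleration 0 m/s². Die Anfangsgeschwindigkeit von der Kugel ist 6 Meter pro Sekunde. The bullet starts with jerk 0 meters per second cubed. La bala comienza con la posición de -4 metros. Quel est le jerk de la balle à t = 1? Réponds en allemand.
Um dies zu lösen, müssen wir 1 Integral unserer Gleichung für den Snap s(t) = 0 finden. Die Stammfunktion von dem Snap, mit j(0) = 0, ergibt den Ruck: j(t) = 0. Aus der Gleichung für den Ruck j(t) = 0, setzen wir t = 1 ein und erhalten j = 0.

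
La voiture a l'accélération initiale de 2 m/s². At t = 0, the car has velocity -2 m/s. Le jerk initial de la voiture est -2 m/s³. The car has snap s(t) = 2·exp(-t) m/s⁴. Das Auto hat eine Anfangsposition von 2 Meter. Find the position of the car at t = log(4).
We need to integrate our snap equation s(t) = 2·exp(-t) 4 times. The integral of snap, with j(0) = -2, gives jerk: j(t) = -2·exp(-t). The antiderivative of jerk, with a(0) = 2, gives acceleration: a(t) = 2·exp(-t). Finding the integral of a(t) and using v(0) = -2: v(t) = -2·exp(-t). The antiderivative of velocity, with x(0) = 2, gives position: x(t) = 2·exp(-t). We have position x(t) = 2·exp(-t). Substituting t = log(4): x(log(4)) = 1/2.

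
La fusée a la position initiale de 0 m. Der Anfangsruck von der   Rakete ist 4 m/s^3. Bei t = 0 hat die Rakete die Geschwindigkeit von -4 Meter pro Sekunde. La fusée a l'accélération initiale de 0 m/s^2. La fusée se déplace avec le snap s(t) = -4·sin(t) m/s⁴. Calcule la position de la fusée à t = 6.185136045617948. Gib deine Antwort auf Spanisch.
Necesitamos integrar nuestra ecuación del snap s(t) = -4·sin(t) 4 veces. Integrando el snap y usando la condición inicial j(0) = 4, obtenemos j(t) = 4·cos(t). La integral de la sacudida es la aceleración. Usando a(0) = 0, obtenemos a(t) = 4·sin(t). La antiderivada de la aceleración, con v(0) = -4, da la velocidad: v(t) = -4·cos(t). La integral de la velocidad, con x(0) = 0, da la posición: x(t) = -4·sin(t). Usando x(t) = -4·sin(t) y sustituyendo t = 6.185136045617948, encontramos x = 0.391568940217283.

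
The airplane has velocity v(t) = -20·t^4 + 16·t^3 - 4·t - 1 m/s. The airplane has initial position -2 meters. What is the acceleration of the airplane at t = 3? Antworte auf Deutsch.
Um dies zu lösen, müssen wir 1 Ableitung unserer Gleichung für die Geschwindigkeit v(t) = -20·t^4 + 16·t^3 - 4·t - 1 nehmen. Durch Ableiten von der Geschwindigkeit erhalten wir die Beschleunigung: a(t) = -80·t^3 + 48·t^2 - 4. Wir haben die Beschleunigung a(t) = -80·t^3 + 48·t^2 - 4. Durch Einsetzen von t = 3: a(3) = -1732.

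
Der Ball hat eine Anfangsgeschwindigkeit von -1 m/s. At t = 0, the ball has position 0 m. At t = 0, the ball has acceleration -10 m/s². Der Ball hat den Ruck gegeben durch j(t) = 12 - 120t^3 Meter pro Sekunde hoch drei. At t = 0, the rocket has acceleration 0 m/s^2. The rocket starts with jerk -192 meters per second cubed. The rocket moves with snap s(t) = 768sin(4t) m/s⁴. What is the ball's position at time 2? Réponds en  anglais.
Starting from jerk j(t) = 12 - 120·t^3, we take 3 antiderivatives. Integrating jerk and using the initial condition a(0) = -10, we get a(t) = -30·t^4 + 12·t - 10. Integrating acceleration and using the initial condition v(0) = -1, we get v(t) = -6·t^5 + 6·t^2 - 10·t - 1. Taking ∫v(t)dt and applying x(0) = 0, we find x(t) = -t^6 + 2·t^3 - 5·t^2 - t. We have position x(t) = -t^6 + 2·t^3 - 5·t^2 - t. Substituting t = 2: x(2) = -70.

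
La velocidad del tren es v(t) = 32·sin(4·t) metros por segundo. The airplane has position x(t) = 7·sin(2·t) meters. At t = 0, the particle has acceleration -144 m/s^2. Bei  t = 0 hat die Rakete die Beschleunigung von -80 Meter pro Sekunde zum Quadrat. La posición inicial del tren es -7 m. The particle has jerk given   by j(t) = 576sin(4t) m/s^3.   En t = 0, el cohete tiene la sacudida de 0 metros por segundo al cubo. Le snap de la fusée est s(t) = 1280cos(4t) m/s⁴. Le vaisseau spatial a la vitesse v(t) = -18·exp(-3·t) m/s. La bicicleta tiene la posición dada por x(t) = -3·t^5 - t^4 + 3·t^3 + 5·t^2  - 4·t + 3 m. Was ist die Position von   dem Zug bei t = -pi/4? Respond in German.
Ausgehend von der Geschwindigkeit v(t) = 32·sin(4·t), nehmen wir 1 Stammfunktion. Durch Integration von der Geschwindigkeit und Verwendung der Anfangsbedingung x(0) = -7, erhalten wir x(t) = 1 - 8·cos(4·t). Wir haben die Position x(t) = 1 - 8·cos(4·t). Durch Einsetzen von t = -pi/4: x(-pi/4) = 9.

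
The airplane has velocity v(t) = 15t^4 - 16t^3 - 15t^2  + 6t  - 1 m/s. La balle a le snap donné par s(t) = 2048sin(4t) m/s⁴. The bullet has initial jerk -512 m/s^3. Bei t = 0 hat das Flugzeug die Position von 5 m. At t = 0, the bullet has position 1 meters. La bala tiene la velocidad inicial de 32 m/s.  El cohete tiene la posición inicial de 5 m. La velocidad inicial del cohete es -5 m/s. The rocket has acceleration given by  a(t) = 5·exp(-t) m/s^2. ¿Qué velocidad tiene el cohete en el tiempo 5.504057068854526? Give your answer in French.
Pour résoudre ceci, nous devons prendre 1 intégrale de notre équation de l'accélération a(t) = 5·exp(-t). L'intégrale de l'accélération est la vitesse. En utilisant v(0) = -5, nous obtenons v(t) = -5·exp(-t). En utilisant v(t) = -5·exp(-t) et en substituant t = 5.504057068854526, nous trouvons v = -0.0203511235682139.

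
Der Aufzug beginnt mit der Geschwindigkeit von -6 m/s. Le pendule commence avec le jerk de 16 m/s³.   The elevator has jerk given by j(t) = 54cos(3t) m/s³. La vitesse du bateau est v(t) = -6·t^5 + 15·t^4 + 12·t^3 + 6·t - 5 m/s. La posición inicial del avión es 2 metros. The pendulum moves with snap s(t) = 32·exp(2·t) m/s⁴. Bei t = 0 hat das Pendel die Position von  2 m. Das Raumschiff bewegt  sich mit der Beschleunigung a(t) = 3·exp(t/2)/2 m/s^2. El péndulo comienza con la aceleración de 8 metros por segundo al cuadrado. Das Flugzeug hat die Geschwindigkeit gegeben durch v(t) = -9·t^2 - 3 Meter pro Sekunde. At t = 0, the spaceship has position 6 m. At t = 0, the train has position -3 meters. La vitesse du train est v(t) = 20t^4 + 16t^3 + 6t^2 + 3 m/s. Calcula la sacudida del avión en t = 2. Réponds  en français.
Pour résoudre ceci, nous devons prendre 2 dérivées de notre équation de la vitesse v(t) = -9·t^2 - 3. En prenant d/dt de v(t), nous trouvons a(t) = -18·t. La dérivée de l'accélération donne le jerk: j(t) = -18. Nous avons le jerk j(t) = -18. En substituant t = 2: j(2) = -18.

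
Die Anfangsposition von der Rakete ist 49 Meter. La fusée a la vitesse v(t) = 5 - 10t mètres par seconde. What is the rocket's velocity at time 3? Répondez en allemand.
Mit v(t) = 5 - 10·t und Einsetzen von t = 3, finden wir v = -25.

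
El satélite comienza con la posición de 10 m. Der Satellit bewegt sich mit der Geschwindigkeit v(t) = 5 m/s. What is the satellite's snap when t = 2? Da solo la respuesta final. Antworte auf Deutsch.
Die Antwort ist 0.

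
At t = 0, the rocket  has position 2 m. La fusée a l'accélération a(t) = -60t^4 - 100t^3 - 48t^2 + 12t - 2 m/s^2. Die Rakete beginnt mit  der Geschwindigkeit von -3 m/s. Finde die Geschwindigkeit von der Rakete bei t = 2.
Wir müssen unsere Gleichung für die Beschleunigung a(t) = -60·t^4 - 100·t^3 - 48·t^2 + 12·t - 2 1-mal integrieren. Durch Integration von der Beschleunigung und Verwendung der Anfangsbedingung v(0) = -3, erhalten wir v(t) = -12·t^5 - 25·t^4 - 16·t^3 + 6·t^2 - 2·t - 3. Mit v(t) = -12·t^5 - 25·t^4 - 16·t^3 + 6·t^2 - 2·t - 3 und Einsetzen von t = 2, finden wir v = -895.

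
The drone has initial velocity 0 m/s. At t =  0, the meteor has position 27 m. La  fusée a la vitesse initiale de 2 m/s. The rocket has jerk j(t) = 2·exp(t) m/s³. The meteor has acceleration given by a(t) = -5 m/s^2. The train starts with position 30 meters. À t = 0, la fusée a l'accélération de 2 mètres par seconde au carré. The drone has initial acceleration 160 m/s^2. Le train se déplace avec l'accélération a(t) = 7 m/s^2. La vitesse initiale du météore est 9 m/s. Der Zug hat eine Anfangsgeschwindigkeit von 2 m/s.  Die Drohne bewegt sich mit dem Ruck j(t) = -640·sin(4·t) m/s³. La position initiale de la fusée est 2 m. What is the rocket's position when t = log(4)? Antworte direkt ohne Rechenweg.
x(log(4)) = 8.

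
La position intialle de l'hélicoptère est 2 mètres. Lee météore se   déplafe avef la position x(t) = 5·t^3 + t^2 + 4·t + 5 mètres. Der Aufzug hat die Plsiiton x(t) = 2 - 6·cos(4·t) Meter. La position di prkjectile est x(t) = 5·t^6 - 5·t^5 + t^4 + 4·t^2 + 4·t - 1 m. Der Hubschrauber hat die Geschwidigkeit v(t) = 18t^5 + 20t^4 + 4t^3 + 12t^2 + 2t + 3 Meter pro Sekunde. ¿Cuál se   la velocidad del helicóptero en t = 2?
Tenemos la velocidad v(t) = 18·t^5 + 20·t^4 + 4·t^3 + 12·t^2 + 2·t + 3. Sustituyendo t = 2: v(2) = 983.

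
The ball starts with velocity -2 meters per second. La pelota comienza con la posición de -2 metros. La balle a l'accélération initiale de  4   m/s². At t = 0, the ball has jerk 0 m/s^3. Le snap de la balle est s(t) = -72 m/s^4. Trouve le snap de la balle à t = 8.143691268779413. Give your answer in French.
En utilisant s(t) = -72 et en substituant t = 8.143691268779413, nous trouvons s = -72.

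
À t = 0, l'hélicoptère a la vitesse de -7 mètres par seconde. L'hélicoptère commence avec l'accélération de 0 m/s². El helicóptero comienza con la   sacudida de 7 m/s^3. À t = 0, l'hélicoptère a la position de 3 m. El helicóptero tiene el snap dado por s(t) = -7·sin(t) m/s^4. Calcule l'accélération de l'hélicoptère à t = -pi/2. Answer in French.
Pour résoudre ceci, nous devons prendre 2 primitives de notre équation du snap s(t) = -7·sin(t). La primitive du snap est le jerk. En utilisant j(0) = 7, nous obtenons j(t) = 7·cos(t). La primitive du jerk, avec a(0) = 0, donne l'accélération: a(t) = 7·sin(t). En utilisant a(t) = 7·sin(t) et en substituant t = -pi/2, nous trouvons a = -7.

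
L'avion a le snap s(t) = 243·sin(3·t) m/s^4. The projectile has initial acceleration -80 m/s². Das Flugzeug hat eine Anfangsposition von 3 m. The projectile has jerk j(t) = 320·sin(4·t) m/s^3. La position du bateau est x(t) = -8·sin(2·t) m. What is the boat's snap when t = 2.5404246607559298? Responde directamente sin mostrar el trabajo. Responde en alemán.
s(2.5404246607559298) = 119.409024605520.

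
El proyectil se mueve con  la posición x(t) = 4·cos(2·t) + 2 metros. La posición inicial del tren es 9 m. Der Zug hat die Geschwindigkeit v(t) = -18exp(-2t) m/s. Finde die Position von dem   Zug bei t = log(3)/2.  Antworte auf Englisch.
We must find the integral of our velocity equation v(t) = -18·exp(-2·t) 1 time. Finding the antiderivative of v(t) and using x(0) = 9: x(t) = 9·exp(-2·t). Using x(t) = 9·exp(-2·t) and substituting t = log(3)/2, we find x = 3.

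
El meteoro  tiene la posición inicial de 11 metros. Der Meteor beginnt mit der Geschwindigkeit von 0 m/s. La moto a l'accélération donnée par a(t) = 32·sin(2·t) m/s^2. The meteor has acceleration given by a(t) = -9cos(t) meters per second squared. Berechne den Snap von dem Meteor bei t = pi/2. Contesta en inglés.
We must differentiate our acceleration equation a(t) = -9·cos(t) 2 times. Differentiating acceleration, we get jerk: j(t) = 9·sin(t). The derivative of jerk gives snap: s(t) = 9·cos(t). Using s(t) = 9·cos(t) and substituting t = pi/2, we find s = 0.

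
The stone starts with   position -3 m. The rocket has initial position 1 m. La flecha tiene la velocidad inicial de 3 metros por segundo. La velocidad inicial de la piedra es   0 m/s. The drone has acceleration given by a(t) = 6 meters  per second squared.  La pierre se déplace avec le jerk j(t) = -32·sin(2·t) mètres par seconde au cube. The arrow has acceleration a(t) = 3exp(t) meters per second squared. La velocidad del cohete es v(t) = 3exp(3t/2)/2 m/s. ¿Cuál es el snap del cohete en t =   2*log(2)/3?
Partiendo de la velocidad v(t) = 3·exp(3·t/2)/2, tomamos 3 derivadas. Derivando la velocidad, obtenemos la aceleración: a(t) = 9·exp(3·t/2)/4. Tomando d/dt de a(t), encontramos j(t) = 27·exp(3·t/2)/8. La derivada de la sacudida da el snap: s(t) = 81·exp(3·t/2)/16. Usando s(t) = 81·exp(3·t/2)/16 y sustituyendo t = 2*log(2)/3, encontramos s = 81/8.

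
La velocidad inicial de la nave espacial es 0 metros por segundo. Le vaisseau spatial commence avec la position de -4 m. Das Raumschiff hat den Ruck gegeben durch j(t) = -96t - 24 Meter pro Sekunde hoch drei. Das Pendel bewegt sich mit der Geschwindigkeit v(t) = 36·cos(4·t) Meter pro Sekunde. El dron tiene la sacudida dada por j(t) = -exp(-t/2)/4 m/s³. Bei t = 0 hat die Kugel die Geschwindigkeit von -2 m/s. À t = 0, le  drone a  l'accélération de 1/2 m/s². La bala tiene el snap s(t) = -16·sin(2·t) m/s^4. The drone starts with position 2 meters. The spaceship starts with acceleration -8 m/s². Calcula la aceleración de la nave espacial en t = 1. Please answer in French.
En partant du jerk j(t) = -96·t - 24, nous prenons 1 primitive. En intégrant le jerk et en utilisant la condition initiale a(0) = -8, nous obtenons a(t) = -48·t^2 - 24·t - 8. Nous avons l'accélération a(t) = -48·t^2 - 24·t - 8. En substituant t = 1: a(1) = -80.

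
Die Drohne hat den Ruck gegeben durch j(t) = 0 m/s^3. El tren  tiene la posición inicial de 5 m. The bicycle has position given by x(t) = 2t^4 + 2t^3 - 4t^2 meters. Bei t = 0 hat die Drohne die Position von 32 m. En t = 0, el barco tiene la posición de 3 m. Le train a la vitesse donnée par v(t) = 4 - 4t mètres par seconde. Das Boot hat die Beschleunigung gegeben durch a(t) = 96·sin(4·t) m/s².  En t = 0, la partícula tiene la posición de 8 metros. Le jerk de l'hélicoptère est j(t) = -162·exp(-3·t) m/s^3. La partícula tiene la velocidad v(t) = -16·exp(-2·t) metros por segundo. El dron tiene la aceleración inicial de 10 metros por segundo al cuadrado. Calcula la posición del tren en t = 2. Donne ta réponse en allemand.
Wir müssen die Stammfunktion unserer Gleichung für die Geschwindigkeit v(t) = 4 - 4·t 1-mal finden. Das Integral von der Geschwindigkeit ist die Position. Mit x(0) = 5 erhalten wir x(t) = -2·t^2 + 4·t + 5. Aus der Gleichung für die Position x(t) = -2·t^2 + 4·t + 5, setzen wir t = 2 ein und erhalten x = 5.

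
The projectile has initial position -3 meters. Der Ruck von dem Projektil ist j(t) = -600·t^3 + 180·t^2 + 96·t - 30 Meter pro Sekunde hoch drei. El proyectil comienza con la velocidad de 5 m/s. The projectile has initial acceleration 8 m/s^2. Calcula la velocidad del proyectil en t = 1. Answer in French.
Nous devons intégrer notre équation du jerk j(t) = -600·t^3 + 180·t^2 + 96·t - 30 2 fois. En prenant ∫j(t)dt et en appliquant a(0) = 8, nous trouvons a(t) = -150·t^4 + 60·t^3 + 48·t^2 - 30·t + 8. La primitive de l'accélération est la vitesse. En utilisant v(0) = 5, nous obtenons v(t) = -30·t^5 + 15·t^4 + 16·t^3 - 15·t^2 + 8·t + 5. Nous avons la vitesse v(t) = -30·t^5 + 15·t^4 + 16·t^3 - 15·t^2 + 8·t + 5. En substituant t = 1: v(1) = -1.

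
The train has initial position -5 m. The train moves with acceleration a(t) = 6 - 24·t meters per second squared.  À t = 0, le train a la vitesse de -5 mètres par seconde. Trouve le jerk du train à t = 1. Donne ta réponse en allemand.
Wir müssen unsere Gleichung für die Beschleunigung a(t) = 6 - 24·t 1-mal ableiten. Die Ableitung von der Beschleunigung ergibt den Ruck: j(t) = -24. Aus der Gleichung für den Ruck j(t) = -24, setzen wir t = 1 ein und erhalten j = -24.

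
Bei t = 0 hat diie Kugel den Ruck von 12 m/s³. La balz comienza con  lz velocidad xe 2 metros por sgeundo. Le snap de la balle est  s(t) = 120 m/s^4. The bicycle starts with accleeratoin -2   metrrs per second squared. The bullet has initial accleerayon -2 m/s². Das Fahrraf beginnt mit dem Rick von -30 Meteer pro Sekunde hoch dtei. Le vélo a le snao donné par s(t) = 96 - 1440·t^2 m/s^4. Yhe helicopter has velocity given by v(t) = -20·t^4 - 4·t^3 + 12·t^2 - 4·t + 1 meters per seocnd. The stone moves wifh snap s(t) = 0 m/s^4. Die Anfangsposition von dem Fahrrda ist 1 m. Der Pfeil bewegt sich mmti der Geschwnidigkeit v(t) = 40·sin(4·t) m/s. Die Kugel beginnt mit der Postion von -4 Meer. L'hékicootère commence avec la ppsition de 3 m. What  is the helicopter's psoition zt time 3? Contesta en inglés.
To solve this, we need to take 1 antiderivative of our velocity equation v(t) = -20·t^4 - 4·t^3 + 12·t^2 - 4·t + 1. Integrating velocity and using the initial condition x(0) = 3, we get x(t) = -4·t^5 - t^4 + 4·t^3 - 2·t^2 + t + 3. We have position x(t) = -4·t^5 - t^4 + 4·t^3 - 2·t^2 + t + 3. Substituting t = 3: x(3) = -957.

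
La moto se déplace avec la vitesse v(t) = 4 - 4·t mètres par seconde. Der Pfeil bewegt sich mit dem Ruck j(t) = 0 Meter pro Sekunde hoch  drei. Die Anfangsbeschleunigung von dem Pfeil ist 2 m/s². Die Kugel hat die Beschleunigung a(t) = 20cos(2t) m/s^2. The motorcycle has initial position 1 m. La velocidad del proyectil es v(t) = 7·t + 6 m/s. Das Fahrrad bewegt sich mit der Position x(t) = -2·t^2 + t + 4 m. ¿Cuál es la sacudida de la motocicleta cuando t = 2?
Partiendo de la velocidad v(t) = 4 - 4·t, tomamos 2 derivadas. La derivada de la velocidad da la aceleración: a(t) = -4. La derivada de la aceleración da la sacudida: j(t) = 0. Tenemos la sacudida j(t) = 0. Sustituyendo t = 2: j(2) = 0.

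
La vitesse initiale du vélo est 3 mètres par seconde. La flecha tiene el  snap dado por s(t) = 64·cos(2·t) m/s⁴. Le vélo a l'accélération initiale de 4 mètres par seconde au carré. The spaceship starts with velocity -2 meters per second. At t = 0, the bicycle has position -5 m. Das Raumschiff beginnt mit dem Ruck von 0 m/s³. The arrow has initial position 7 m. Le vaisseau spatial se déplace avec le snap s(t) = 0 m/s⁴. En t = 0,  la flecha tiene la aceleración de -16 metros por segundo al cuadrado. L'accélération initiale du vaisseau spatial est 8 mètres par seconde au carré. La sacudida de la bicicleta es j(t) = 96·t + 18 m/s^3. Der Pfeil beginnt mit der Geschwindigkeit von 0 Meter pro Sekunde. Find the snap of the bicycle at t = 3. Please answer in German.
Ausgehend von dem Ruck j(t) = 96·t + 18, nehmen wir 1 Ableitung. Durch Ableiten von dem Ruck erhalten wir den Snap: s(t) = 96. Mit s(t) = 96 und Einsetzen von t = 3, finden wir s = 96.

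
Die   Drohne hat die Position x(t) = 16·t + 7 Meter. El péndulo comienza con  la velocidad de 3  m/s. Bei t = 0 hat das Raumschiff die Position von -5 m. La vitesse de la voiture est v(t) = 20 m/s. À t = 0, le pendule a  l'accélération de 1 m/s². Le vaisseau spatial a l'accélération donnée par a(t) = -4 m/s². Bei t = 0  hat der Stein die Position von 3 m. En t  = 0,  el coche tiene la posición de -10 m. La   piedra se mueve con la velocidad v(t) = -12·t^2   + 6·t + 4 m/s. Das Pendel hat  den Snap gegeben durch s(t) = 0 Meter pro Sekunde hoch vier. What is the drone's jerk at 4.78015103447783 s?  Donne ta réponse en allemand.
Ausgehend von der Position x(t) = 16·t + 7, nehmen wir 3 Ableitungen. Durch Ableiten von der Position erhalten wir die Geschwindigkeit: v(t) = 16. Durch Ableiten von der Geschwindigkeit erhalten wir die Beschleunigung: a(t) = 0. Die Ableitung von der Beschleunigung ergibt den Ruck: j(t) = 0. Wir haben den Ruck j(t) = 0. Durch Einsetzen von t = 4.78015103447783: j(4.78015103447783) = 0.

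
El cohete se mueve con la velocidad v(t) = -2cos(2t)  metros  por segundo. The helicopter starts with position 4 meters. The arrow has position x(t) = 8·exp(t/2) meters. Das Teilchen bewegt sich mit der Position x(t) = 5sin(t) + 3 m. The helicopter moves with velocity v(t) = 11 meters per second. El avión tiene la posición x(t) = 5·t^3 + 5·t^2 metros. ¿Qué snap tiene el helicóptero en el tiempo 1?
Para resolver esto, necesitamos tomar 3 derivadas de nuestra ecuación de la velocidad v(t) = 11. Tomando d/dt de v(t), encontramos a(t) = 0. Tomando d/dt de a(t), encontramos j(t) = 0. La derivada de la sacudida da el snap: s(t) = 0. De la ecuación del snap s(t) = 0, sustituimos t = 1 para obtener s = 0.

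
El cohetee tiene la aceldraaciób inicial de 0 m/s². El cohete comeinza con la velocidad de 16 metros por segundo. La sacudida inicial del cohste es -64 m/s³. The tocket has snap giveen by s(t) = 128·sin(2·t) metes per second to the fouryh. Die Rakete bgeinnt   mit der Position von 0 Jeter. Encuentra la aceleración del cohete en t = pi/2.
Para resolver esto, necesitamos tomar 2 integrales de nuestra ecuación del snap s(t) = 128·sin(2·t). La integral del snap es la sacudida. Usando j(0) = -64, obtenemos j(t) = -64·cos(2·t). La antiderivada de la sacudida, con a(0) = 0, da la aceleración: a(t) = -32·sin(2·t). De la ecuación de la aceleración a(t) = -32·sin(2·t), sustituimos t = pi/2 para obtener a = 0.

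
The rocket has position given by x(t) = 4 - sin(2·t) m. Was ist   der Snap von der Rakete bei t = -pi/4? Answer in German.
Ausgehend von der Position x(t) = 4 - sin(2·t), nehmen wir 4 Ableitungen. Die Ableitung von der Position ergibt die Geschwindigkeit: v(t) = -2·cos(2·t). Die Ableitung von der Geschwindigkeit ergibt die Beschleunigung: a(t) = 4·sin(2·t). Die Ableitung von der Beschleunigung ergibt den Ruck: j(t) = 8·cos(2·t). Durch Ableiten von dem Ruck erhalten wir den Snap: s(t) = -16·sin(2·t). Aus der Gleichung für den Snap s(t) = -16·sin(2·t), setzen wir t = -pi/4 ein und erhalten s = 16.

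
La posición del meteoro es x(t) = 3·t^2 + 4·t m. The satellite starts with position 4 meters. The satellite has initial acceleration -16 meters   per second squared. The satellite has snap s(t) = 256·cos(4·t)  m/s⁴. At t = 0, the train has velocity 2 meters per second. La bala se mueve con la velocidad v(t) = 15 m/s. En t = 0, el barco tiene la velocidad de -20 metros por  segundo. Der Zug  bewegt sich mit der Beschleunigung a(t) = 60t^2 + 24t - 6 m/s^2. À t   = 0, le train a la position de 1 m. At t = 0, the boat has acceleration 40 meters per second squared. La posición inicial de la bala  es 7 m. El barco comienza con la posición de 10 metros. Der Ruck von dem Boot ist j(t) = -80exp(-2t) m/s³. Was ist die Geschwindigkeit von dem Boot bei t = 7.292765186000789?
Wir müssen unsere Gleichung für den Ruck j(t) = -80·exp(-2·t) 2-mal integrieren. Mit ∫j(t)dt und Anwendung von a(0) = 40, finden wir a(t) = 40·exp(-2·t). Mit ∫a(t)dt und Anwendung von v(0) = -20, finden wir v(t) = -20·exp(-2·t). Wir haben die Geschwindigkeit v(t) = -20·exp(-2·t). Durch Einsetzen von t = 7.292765186000789: v(7.292765186000789) = -0.00000926007788487816.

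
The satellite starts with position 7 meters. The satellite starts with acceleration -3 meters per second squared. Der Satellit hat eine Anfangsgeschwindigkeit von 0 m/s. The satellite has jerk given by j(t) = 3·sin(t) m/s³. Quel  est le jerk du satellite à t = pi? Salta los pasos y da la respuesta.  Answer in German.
Bei t = pi, j = 0.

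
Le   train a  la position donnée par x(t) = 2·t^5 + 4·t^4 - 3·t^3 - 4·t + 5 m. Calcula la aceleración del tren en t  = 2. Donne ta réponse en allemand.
Um dies zu lösen, müssen wir 2 Ableitungen unserer Gleichung für die Position x(t) = 2·t^5 + 4·t^4 - 3·t^3 - 4·t + 5 nehmen. Die Ableitung von der Position ergibt die Geschwindigkeit: v(t) = 10·t^4 + 16·t^3 - 9·t^2 - 4. Durch Ableiten von der Geschwindigkeit erhalten wir die Beschleunigung: a(t) = 40·t^3 + 48·t^2 - 18·t. Mit a(t) = 40·t^3 + 48·t^2 - 18·t und Einsetzen von t = 2, finden wir a = 476.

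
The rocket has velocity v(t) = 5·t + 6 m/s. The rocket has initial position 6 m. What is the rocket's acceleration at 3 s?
To solve this, we need to take 1 derivative of our velocity equation v(t) = 5·t + 6. Taking d/dt of v(t), we find a(t) = 5. From the given acceleration equation a(t) = 5, we substitute t = 3 to get a = 5.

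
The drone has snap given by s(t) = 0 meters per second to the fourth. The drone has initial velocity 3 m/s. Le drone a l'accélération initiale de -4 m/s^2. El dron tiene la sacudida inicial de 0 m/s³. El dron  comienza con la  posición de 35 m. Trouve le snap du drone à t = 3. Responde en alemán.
Wir haben den Snap s(t) = 0. Durch Einsetzen von t = 3: s(3) = 0.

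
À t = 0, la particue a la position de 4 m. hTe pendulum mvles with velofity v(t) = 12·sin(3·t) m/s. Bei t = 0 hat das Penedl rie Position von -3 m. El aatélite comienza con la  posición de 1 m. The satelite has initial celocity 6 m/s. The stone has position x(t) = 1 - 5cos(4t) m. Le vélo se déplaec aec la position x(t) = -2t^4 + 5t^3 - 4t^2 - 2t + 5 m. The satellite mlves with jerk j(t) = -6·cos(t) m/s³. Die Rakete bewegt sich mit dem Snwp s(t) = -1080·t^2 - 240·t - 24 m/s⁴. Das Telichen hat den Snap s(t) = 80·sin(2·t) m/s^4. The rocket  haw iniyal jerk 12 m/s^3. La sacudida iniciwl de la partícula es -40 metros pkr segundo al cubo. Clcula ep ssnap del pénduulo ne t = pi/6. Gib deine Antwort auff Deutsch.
Um dies zu lösen, müssen wir 3 Ableitungen unserer Gleichung für die Geschwindigkeit v(t) = 12·sin(3·t) nehmen. Mit d/dt von v(t) finden wir a(t) = 36·cos(3·t). Mit d/dt von a(t) finden wir j(t) = -108·sin(3·t). Mit d/dt von j(t) finden wir s(t) = -324·cos(3·t). Wir haben den Snap s(t) = -324·cos(3·t). Durch Einsetzen von t = pi/6: s(pi/6) = 0.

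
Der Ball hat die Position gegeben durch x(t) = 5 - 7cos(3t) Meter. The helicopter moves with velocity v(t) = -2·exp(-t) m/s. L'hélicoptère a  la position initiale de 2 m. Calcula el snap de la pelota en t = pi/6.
Para resolver esto, necesitamos tomar 4 derivadas de nuestra ecuación de la posición x(t) = 5 - 7·cos(3·t). Tomando d/dt de x(t), encontramos v(t) = 21·sin(3·t). Tomando d/dt de v(t), encontramos a(t) = 63·cos(3·t). La derivada de la aceleración da la sacudida: j(t) = -189·sin(3·t). Derivando la sacudida, obtenemos el snap: s(t) = -567·cos(3·t). De la ecuación del snap s(t) = -567·cos(3·t), sustituimos t = pi/6 para obtener s = 0.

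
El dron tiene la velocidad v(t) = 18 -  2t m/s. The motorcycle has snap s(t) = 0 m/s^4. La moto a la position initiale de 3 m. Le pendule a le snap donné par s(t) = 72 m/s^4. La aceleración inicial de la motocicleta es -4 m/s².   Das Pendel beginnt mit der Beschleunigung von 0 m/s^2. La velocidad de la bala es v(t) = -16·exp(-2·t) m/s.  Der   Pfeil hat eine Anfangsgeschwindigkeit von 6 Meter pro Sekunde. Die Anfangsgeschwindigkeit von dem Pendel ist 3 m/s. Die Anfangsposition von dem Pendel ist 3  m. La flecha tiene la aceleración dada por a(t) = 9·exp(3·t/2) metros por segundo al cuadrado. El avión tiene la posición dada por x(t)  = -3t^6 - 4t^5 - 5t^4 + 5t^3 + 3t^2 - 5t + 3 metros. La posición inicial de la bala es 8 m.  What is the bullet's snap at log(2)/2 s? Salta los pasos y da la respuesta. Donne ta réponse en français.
À t = log(2)/2, s = 64.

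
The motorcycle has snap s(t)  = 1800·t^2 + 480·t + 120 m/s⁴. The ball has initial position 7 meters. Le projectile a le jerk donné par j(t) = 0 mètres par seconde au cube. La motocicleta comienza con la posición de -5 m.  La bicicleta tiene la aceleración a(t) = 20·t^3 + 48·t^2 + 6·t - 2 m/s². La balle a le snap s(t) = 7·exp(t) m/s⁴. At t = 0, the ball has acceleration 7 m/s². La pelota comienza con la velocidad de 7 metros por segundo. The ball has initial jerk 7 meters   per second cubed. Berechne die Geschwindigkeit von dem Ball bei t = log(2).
Um dies zu lösen, müssen wir 3 Stammfunktionen unserer Gleichung für den Snap s(t) = 7·exp(t) finden. Die Stammfunktion von dem Snap, mit j(0) = 7, ergibt den Ruck: j(t) = 7·exp(t). Durch Integration von dem Ruck und Verwendung der Anfangsbedingung a(0) = 7, erhalten wir a(t) = 7·exp(t). Das Integral von der Beschleunigung ist die Geschwindigkeit. Mit v(0) = 7 erhalten wir v(t) = 7·exp(t). Mit v(t) = 7·exp(t) und Einsetzen von t = log(2), finden wir v = 14.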